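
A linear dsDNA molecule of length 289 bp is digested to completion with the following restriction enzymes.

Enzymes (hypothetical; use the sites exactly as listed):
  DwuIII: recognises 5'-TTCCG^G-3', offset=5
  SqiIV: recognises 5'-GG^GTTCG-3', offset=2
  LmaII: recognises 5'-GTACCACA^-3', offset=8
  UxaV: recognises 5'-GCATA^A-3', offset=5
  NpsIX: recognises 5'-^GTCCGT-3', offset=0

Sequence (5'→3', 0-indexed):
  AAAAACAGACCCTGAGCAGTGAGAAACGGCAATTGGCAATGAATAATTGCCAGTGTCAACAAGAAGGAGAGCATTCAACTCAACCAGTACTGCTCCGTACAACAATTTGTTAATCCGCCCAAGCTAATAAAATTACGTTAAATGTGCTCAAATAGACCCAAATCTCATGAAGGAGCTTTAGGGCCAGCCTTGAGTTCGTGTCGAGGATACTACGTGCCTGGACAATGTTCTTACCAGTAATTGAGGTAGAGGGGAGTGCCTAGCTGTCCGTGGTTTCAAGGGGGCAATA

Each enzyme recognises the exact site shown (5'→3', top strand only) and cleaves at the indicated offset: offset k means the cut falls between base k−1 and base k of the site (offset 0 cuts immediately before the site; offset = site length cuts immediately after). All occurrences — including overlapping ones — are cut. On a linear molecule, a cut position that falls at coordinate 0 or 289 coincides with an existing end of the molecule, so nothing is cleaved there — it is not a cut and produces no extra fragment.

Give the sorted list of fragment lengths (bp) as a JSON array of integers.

Per-enzyme occurrences:
  DwuIII (TTCCGG, off=5): no sites
  SqiIV (GGGTTCG, off=2): no sites
  LmaII (GTACCACA, off=8): no sites
  UxaV (GCATAA, off=5): no sites
  NpsIX GTCCGT/0: at [265] ⇒ [265]

All cut coordinates (distinct, sorted): [265]

Fragments:
  [0,265): 265 bp
  [265,289): 24 bp

[24,265]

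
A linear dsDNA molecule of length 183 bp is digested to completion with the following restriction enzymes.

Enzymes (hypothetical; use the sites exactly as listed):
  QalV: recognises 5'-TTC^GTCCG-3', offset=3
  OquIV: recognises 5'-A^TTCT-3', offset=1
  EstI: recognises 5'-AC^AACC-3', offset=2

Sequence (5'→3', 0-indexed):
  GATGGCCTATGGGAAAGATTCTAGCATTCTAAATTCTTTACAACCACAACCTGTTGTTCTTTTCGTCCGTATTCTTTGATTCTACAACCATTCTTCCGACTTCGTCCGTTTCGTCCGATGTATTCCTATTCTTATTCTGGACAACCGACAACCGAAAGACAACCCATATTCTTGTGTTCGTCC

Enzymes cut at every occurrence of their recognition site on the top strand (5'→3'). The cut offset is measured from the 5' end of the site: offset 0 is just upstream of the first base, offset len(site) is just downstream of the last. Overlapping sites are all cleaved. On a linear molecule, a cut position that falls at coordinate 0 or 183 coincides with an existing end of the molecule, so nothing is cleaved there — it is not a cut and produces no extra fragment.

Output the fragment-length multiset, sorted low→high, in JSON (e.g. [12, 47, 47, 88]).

[5,6,6,6,7,7,7,8,8,8,8,8,9,11,13,15,16,17,18]

Scan for sites:
  QalV (TTCGTCCG, off=3): starts [61, 100, 109] → cuts [64, 103, 112]
  OquIV (ATTCT, off=1): starts [17, 25, 32, 70, 78, 89, 127, 133, 167] → cuts [18, 26, 33, 71, 79, 90, 128, 134, 168]
  EstI (ACAACC, off=2): starts [39, 45, 83, 140, 147, 158] → cuts [41, 47, 85, 142, 149, 160]

Pooled cuts: [18, 26, 33, 41, 47, 64, 71, 79, 85, 90, 103, 112, 128, 134, 142, 149, 160, 168]

Fragments:
  [0,18): 18 bp
  [18,26): 8 bp
  [26,33): 7 bp
  [33,41): 8 bp
  [41,47): 6 bp
  [47,64): 17 bp
  [64,71): 7 bp
  [71,79): 8 bp
  [79,85): 6 bp
  [85,90): 5 bp
  [90,103): 13 bp
  [103,112): 9 bp
  [112,128): 16 bp
  [128,134): 6 bp
  [134,142): 8 bp
  [142,149): 7 bp
  [149,160): 11 bp
  [160,168): 8 bp
  [168,183): 15 bp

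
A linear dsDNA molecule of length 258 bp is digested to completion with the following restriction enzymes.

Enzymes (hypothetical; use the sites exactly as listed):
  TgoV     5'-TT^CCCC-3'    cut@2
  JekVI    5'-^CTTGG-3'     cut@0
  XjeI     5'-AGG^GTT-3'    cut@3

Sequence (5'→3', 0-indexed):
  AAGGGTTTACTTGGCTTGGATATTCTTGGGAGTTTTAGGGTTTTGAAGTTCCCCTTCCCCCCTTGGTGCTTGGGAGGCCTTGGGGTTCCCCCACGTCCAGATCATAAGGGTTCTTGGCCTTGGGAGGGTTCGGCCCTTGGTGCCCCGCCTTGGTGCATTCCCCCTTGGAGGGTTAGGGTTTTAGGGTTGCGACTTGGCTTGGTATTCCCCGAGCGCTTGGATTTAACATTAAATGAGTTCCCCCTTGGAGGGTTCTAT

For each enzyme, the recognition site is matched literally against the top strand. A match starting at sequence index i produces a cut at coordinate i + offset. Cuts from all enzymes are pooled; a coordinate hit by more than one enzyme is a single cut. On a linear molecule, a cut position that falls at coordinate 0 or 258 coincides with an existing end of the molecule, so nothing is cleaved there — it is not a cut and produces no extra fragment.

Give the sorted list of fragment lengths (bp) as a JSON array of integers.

[3,4,4,4,5,5,5,5,6,6,6,7,7,7,8,8,8,8,9,9,9,9,10,10,11,11,13,15,22,24]

Site scan:
  TgoV TTCCCC/2: at [48, 54, 85, 157, 204, 237] ⇒ [50, 56, 87, 159, 206, 239]
  JekVI CTTGG/0: at [9, 14, 24, 61, 68, 78, 112, 118, 135, 148, 163, 192, 197, 215, 243] ⇒ [9, 14, 24, 61, 68, 78, 112, 118, 135, 148, 163, 192, 197, 215, 243]
  XjeI AGGGTT/3: at [1, 36, 106, 124, 168, 174, 182, 248] ⇒ [4, 39, 109, 127, 171, 177, 185, 251]

All cut coordinates (distinct, sorted): [4, 9, 14, 24, 39, 50, 56, 61, 68, 78, 87, 109, 112, 118, 127, 135, 148, 159, 163, 171, 177, 185, 192, 197, 206, 215, 239, 243, 251]

Fragments:
  [0,4): 4 bp
  [4,9): 5 bp
  [9,14): 5 bp
  [14,24): 10 bp
  [24,39): 15 bp
  [39,50): 11 bp
  [50,56): 6 bp
  [56,61): 5 bp
  [61,68): 7 bp
  [68,78): 10 bp
  [78,87): 9 bp
  [87,109): 22 bp
  [109,112): 3 bp
  [112,118): 6 bp
  [118,127): 9 bp
  [127,135): 8 bp
  [135,148): 13 bp
  [148,159): 11 bp
  [159,163): 4 bp
  [163,171): 8 bp
  [171,177): 6 bp
  [177,185): 8 bp
  [185,192): 7 bp
  [192,197): 5 bp
  [197,206): 9 bp
  [206,215): 9 bp
  [215,239): 24 bp
  [239,243): 4 bp
  [243,251): 8 bp
  [251,258): 7 bp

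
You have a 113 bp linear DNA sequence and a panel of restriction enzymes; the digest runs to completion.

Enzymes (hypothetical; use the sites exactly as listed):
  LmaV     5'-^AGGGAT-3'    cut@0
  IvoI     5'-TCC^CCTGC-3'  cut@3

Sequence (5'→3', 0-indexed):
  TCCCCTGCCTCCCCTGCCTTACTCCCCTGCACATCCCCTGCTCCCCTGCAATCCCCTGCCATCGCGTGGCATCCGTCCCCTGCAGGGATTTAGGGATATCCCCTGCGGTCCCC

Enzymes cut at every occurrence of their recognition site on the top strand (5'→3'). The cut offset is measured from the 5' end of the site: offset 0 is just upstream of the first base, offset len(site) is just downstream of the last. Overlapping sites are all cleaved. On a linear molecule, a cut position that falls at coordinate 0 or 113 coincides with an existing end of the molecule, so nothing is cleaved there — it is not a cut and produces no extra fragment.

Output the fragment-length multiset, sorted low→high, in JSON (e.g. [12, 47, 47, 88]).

[3,5,8,8,9,10,10,11,12,13,24]

Per-enzyme occurrences:
  LmaV AGGGAT/0: at [83, 91] ⇒ [83, 91]
  IvoI TCCCCTGC/3: at [0, 9, 22, 33, 41, 51, 75, 98] ⇒ [3, 12, 25, 36, 44, 54, 78, 101]

All cut coordinates (distinct, sorted): [3, 12, 25, 36, 44, 54, 78, 83, 91, 101]

Fragment lengths:
  [0,3): 3 bp
  [3,12): 9 bp
  [12,25): 13 bp
  [25,36): 11 bp
  [36,44): 8 bp
  [44,54): 10 bp
  [54,78): 24 bp
  [78,83): 5 bp
  [83,91): 8 bp
  [91,101): 10 bp
  [101,113): 12 bp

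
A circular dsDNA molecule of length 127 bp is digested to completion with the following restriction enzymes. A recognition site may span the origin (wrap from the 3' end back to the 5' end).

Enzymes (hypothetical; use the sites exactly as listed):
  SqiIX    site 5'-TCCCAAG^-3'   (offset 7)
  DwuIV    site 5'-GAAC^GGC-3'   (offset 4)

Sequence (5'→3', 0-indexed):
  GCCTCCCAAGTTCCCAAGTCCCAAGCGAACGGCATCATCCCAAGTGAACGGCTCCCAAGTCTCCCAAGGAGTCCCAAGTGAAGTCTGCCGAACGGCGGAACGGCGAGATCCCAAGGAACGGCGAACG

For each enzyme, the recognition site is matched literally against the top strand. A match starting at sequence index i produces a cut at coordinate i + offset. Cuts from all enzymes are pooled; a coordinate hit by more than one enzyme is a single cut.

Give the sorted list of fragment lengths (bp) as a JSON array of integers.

[4,5,5,7,7,8,8,9,10,10,11,14,14,15]

Site scan:
  SqiIX TCCCAAG/7: at [3, 11, 18, 37, 52, 61, 71, 108] ⇒ [10, 18, 25, 44, 59, 68, 78, 115]
  DwuIV GAACGGC/4: at [26, 45, 89, 97, 115, 122] ⇒ [30, 49, 93, 101, 119, 126]

All cut coordinates (distinct, sorted): [10, 18, 25, 30, 44, 49, 59, 68, 78, 93, 101, 115, 119, 126]

Fragment lengths:
  10→18: 8 bp
  18→25: 7 bp
  25→30: 5 bp
  30→44: 14 bp
  44→49: 5 bp
  49→59: 10 bp
  59→68: 9 bp
  68→78: 10 bp
  78→93: 15 bp
  93→101: 8 bp
  101→115: 14 bp
  115→119: 4 bp
  119→126: 7 bp
  126→10 (wrap): 127-126+10 = 11 bp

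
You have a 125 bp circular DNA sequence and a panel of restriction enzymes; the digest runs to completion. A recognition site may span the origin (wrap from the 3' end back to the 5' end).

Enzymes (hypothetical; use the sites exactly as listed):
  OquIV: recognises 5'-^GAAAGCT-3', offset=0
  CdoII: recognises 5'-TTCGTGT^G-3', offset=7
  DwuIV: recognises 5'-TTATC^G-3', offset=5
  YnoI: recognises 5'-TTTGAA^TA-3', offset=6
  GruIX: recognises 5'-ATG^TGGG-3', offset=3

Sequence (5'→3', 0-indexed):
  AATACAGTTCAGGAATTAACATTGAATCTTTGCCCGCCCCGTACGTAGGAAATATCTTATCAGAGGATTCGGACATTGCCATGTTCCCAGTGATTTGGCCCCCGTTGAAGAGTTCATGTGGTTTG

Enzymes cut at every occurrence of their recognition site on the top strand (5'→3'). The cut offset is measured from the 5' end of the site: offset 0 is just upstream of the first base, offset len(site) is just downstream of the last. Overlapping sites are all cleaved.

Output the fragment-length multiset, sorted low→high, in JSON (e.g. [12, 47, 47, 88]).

Site scan:
  OquIV (GAAAGCT, off=0): no sites
  CdoII (TTCGTGTG, off=7): no sites
  DwuIV (TTATCG, off=5): no sites
  YnoI (TTTGAATA, off=6): starts [121] → cuts [2]
  GruIX (ATGTGGG, off=3): no sites

Pooled cuts: [2]

Fragment lengths:
  2→2 (wrap): 125-2+2 = 125 bp

[125]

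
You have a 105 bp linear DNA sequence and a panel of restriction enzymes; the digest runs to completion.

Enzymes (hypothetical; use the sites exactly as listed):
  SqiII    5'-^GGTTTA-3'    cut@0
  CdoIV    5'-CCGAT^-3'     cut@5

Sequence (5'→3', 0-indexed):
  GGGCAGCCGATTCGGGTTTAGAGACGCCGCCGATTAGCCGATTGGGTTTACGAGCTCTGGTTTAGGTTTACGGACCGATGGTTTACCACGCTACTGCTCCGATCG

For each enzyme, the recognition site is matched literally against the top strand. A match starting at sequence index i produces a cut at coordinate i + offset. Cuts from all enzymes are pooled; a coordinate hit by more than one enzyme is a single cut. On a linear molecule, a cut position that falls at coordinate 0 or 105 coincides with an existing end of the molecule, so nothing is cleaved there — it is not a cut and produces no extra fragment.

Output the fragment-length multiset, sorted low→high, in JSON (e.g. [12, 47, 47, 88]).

Site scan:
  SqiII (GGTTTA, off=0): starts [14, 44, 58, 64, 79] → cuts [14, 44, 58, 64, 79]
  CdoIV (CCGAT, off=5): starts [6, 29, 37, 74, 98] → cuts [11, 34, 42, 79, 103]

Pooled cuts: [11, 14, 34, 42, 44, 58, 64, 79, 103]

Fragments:
  [0,11): 11 bp
  [11,14): 3 bp
  [14,34): 20 bp
  [34,42): 8 bp
  [42,44): 2 bp
  [44,58): 14 bp
  [58,64): 6 bp
  [64,79): 15 bp
  [79,103): 24 bp
  [103,105): 2 bp

[2,2,3,6,8,11,14,15,20,24]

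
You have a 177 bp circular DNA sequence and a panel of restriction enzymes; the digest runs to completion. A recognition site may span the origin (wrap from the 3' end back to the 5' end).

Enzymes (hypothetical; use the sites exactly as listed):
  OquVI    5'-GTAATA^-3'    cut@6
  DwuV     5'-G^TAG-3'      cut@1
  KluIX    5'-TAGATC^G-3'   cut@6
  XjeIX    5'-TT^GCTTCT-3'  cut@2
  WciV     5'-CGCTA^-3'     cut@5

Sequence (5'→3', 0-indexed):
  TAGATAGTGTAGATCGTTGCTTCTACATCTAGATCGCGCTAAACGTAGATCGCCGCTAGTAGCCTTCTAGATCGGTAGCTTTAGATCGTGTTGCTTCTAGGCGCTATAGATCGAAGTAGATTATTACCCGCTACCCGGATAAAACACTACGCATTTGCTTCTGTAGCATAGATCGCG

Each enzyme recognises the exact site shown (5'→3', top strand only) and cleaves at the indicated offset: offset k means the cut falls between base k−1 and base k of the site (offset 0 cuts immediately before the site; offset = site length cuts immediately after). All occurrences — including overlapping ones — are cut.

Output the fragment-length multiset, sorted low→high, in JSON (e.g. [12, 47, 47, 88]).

[1,2,3,3,4,4,5,6,6,6,6,7,7,9,11,12,14,14,17,17,23]

Site scan:
  OquVI (GTAATA, off=6): no sites
  DwuV (GTAG, off=1): starts [8, 44, 58, 74, 115, 162, 176] → cuts [0, 9, 45, 59, 75, 116, 163]
  KluIX (TAGATCG, off=6): starts [9, 29, 45, 67, 81, 106, 168] → cuts [15, 35, 51, 73, 87, 112, 174]
  XjeIX (TTGCTTCT, off=2): starts [16, 90, 154] → cuts [18, 92, 156]
  WciV (CGCTA, off=5): starts [36, 53, 101, 128] → cuts [41, 58, 106, 133]

All cut coordinates (distinct, sorted): [0, 9, 15, 18, 35, 41, 45, 51, 58, 59, 73, 75, 87, 92, 106, 112, 116, 133, 156, 163, 174]

Fragments:
  0→9: 9 bp
  9→15: 6 bp
  15→18: 3 bp
  18→35: 17 bp
  35→41: 6 bp
  41→45: 4 bp
  45→51: 6 bp
  51→58: 7 bp
  58→59: 1 bp
  59→73: 14 bp
  73→75: 2 bp
  75→87: 12 bp
  87→92: 5 bp
  92→106: 14 bp
  106→112: 6 bp
  112→116: 4 bp
  116→133: 17 bp
  133→156: 23 bp
  156→163: 7 bp
  163→174: 11 bp
  174→0 (wrap): 177-174+0 = 3 bp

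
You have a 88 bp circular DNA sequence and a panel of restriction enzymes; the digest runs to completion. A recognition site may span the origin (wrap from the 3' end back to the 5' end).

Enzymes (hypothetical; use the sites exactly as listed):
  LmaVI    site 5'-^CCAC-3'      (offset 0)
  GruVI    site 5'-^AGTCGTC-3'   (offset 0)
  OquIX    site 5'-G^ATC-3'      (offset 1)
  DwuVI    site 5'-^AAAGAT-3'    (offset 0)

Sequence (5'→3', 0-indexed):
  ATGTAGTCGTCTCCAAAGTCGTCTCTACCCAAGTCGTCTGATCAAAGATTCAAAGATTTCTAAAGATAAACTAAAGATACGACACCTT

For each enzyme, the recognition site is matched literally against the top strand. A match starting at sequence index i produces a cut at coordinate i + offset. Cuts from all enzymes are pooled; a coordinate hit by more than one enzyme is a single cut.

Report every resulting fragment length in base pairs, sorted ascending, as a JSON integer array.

Per-enzyme occurrences:
  LmaVI (CCAC, off=0): no sites
  GruVI AGTCGTC/0: at [4, 16, 31] ⇒ [4, 16, 31]
  OquIX GATC/1: at [39] ⇒ [40]
  DwuVI AAAGAT/0: at [43, 51, 61, 72] ⇒ [43, 51, 61, 72]

All cut coordinates (distinct, sorted): [4, 16, 31, 40, 43, 51, 61, 72]

Fragments:
  4→16: 12 bp
  16→31: 15 bp
  31→40: 9 bp
  40→43: 3 bp
  43→51: 8 bp
  51→61: 10 bp
  61→72: 11 bp
  72→4 (wrap): 88-72+4 = 20 bp

[3,8,9,10,11,12,15,20]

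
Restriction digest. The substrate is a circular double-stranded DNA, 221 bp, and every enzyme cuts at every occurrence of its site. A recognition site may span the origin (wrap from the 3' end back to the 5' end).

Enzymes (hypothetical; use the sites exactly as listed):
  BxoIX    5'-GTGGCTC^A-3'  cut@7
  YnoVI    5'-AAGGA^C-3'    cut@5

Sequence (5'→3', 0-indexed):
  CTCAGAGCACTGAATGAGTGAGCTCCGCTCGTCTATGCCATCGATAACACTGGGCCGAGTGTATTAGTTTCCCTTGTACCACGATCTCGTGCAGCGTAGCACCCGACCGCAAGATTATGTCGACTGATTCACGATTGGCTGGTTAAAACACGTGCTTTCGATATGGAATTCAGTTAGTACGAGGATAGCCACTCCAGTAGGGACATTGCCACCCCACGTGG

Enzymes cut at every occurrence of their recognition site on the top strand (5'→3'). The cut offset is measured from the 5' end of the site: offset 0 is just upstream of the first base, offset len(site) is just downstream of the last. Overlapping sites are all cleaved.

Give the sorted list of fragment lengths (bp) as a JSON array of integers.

[221]

Site scan:
  BxoIX (GTGGCTCA, off=7): starts [217] → cuts [3]
  YnoVI (AAGGAC, off=5): no sites

Pooled cuts: [3]

Fragment lengths:
  3→3 (wrap): 221-3+3 = 221 bp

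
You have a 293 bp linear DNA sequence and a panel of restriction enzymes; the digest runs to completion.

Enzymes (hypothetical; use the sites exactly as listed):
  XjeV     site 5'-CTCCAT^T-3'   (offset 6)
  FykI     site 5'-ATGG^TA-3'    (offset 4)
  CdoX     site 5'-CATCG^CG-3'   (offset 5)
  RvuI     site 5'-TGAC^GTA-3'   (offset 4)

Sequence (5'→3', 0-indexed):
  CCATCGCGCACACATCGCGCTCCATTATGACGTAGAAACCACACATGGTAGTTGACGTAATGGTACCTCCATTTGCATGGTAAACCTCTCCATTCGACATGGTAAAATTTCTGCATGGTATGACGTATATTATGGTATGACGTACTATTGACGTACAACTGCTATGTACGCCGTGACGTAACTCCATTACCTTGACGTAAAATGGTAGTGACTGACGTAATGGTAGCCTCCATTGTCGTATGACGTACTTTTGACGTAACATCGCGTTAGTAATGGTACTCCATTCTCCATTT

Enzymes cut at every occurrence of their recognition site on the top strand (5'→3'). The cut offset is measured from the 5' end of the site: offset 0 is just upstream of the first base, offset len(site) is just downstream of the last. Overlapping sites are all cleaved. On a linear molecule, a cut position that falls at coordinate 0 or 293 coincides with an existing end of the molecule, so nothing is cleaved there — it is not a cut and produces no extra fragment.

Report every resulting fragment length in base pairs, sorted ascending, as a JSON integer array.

Site scan:
  XjeV (CTCCATT, off=6): starts [19, 66, 87, 181, 227, 278, 285] → cuts [25, 72, 93, 187, 233, 284, 291]
  FykI (ATGGTA, off=4): starts [44, 59, 76, 98, 114, 131, 201, 219, 272] → cuts [48, 63, 80, 102, 118, 135, 205, 223, 276]
  CdoX (CATCGCG, off=5): starts [1, 12, 259] → cuts [6, 17, 264]
  RvuI (TGACGTA, off=4): starts [27, 52, 120, 137, 148, 173, 192, 212, 240, 251] → cuts [31, 56, 124, 141, 152, 177, 196, 216, 244, 255]

All cut coordinates (distinct, sorted): [6, 17, 25, 31, 48, 56, 63, 72, 80, 93, 102, 118, 124, 135, 141, 152, 177, 187, 196, 205, 216, 223, 233, 244, 255, 264, 276, 284, 291]

Fragments:
  [0,6): 6 bp
  [6,17): 11 bp
  [17,25): 8 bp
  [25,31): 6 bp
  [31,48): 17 bp
  [48,56): 8 bp
  [56,63): 7 bp
  [63,72): 9 bp
  [72,80): 8 bp
  [80,93): 13 bp
  [93,102): 9 bp
  [102,118): 16 bp
  [118,124): 6 bp
  [124,135): 11 bp
  [135,141): 6 bp
  [141,152): 11 bp
  [152,177): 25 bp
  [177,187): 10 bp
  [187,196): 9 bp
  [196,205): 9 bp
  [205,216): 11 bp
  [216,223): 7 bp
  [223,233): 10 bp
  [233,244): 11 bp
  [244,255): 11 bp
  [255,264): 9 bp
  [264,276): 12 bp
  [276,284): 8 bp
  [284,291): 7 bp
  [291,293): 2 bp

[2,6,6,6,6,7,7,7,8,8,8,8,9,9,9,9,9,10,10,11,11,11,11,11,11,12,13,16,17,25]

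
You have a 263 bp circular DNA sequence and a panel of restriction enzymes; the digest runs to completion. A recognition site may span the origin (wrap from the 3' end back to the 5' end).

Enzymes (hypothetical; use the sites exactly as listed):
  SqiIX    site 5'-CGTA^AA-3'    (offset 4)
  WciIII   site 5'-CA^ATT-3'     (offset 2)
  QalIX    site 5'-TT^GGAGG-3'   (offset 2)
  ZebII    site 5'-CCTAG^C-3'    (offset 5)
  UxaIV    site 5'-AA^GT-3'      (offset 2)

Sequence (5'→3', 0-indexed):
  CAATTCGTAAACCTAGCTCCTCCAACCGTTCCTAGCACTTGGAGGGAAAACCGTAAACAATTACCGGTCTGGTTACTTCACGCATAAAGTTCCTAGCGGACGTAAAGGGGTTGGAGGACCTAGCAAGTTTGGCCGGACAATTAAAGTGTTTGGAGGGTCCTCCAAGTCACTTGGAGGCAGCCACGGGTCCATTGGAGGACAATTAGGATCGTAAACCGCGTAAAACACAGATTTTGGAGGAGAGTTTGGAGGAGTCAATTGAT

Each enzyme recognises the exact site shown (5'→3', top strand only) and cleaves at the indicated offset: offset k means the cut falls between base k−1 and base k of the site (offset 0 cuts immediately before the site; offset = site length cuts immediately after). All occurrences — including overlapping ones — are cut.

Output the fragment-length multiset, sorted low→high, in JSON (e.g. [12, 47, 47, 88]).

[3,4,5,6,6,7,7,7,8,8,8,8,8,9,10,11,12,12,13,13,14,15,19,21,29]

Scan for sites:
  SqiIX (CGTAAA, off=4): starts [5, 51, 100, 209, 218] → cuts [9, 55, 104, 213, 222]
  WciIII (CAATT, off=2): starts [0, 57, 137, 199, 255] → cuts [2, 59, 139, 201, 257]
  QalIX (TTGGAGG, off=2): starts [38, 110, 149, 170, 191, 233, 245] → cuts [40, 112, 151, 172, 193, 235, 247]
  ZebII (CCTAGC, off=5): starts [11, 30, 91, 118] → cuts [16, 35, 96, 123]
  UxaIV (AAGT, off=2): starts [86, 124, 143, 163] → cuts [88, 126, 145, 165]

All cut coordinates (distinct, sorted): [2, 9, 16, 35, 40, 55, 59, 88, 96, 104, 112, 123, 126, 139, 145, 151, 165, 172, 193, 201, 213, 222, 235, 247, 257]

Fragments:
  2→9: 7 bp
  9→16: 7 bp
  16→35: 19 bp
  35→40: 5 bp
  40→55: 15 bp
  55→59: 4 bp
  59→88: 29 bp
  88→96: 8 bp
  96→104: 8 bp
  104→112: 8 bp
  112→123: 11 bp
  123→126: 3 bp
  126→139: 13 bp
  139→145: 6 bp
  145→151: 6 bp
  151→165: 14 bp
  165→172: 7 bp
  172→193: 21 bp
  193→201: 8 bp
  201→213: 12 bp
  213→222: 9 bp
  222→235: 13 bp
  235→247: 12 bp
  247→257: 10 bp
  257→2 (wrap): 263-257+2 = 8 bp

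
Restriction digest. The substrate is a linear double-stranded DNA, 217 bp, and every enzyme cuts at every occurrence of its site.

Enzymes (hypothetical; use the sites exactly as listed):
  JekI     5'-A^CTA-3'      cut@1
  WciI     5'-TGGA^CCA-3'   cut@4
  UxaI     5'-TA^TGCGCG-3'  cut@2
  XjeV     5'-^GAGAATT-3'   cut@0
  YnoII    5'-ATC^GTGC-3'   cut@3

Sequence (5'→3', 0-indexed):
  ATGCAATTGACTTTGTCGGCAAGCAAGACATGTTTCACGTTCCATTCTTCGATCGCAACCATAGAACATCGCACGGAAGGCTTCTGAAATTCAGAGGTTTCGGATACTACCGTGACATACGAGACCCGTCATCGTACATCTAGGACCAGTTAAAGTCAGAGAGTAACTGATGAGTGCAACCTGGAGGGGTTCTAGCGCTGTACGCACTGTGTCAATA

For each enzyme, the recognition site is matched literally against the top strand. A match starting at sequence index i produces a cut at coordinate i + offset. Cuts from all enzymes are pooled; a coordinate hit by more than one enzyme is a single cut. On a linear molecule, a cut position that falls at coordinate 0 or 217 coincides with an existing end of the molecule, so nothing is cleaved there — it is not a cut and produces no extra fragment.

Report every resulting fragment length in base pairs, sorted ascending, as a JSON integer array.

[106,111]

Scan for sites:
  JekI ACTA/1: at [105] ⇒ [106]
  WciI (TGGACCA, off=4): no sites
  UxaI (TATGCGCG, off=2): no sites
  XjeV (GAGAATT, off=0): no sites
  YnoII (ATCGTGC, off=3): no sites

All cut coordinates (distinct, sorted): [106]

Fragments:
  [0,106): 106 bp
  [106,217): 111 bp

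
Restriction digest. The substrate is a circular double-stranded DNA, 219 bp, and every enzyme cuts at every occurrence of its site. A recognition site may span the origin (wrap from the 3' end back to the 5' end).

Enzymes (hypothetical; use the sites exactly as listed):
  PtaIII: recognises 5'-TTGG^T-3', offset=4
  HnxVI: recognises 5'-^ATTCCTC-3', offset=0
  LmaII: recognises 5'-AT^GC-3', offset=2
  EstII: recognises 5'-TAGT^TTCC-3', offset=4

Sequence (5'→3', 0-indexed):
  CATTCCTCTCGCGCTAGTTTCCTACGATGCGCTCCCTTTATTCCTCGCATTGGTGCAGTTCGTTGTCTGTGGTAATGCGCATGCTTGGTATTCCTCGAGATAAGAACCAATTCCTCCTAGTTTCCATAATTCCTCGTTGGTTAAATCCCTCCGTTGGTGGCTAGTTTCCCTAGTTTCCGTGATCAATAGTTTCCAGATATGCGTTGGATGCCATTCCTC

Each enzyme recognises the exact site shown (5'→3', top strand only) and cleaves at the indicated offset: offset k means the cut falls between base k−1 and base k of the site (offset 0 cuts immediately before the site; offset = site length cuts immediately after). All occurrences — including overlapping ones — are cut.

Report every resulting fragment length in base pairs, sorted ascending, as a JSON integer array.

Per-enzyme occurrences:
  PtaIII (TTGGT, off=4): starts [49, 84, 136, 153] → cuts [53, 88, 140, 157]
  HnxVI (ATTCCTC, off=0): starts [1, 39, 89, 109, 128, 212] → cuts [1, 39, 89, 109, 128, 212]
  LmaII (ATGC, off=2): starts [26, 74, 80, 198, 207] → cuts [28, 76, 82, 200, 209]
  EstII (TAGTTTCC, off=4): starts [14, 117, 161, 170, 186] → cuts [18, 121, 165, 174, 190]

All cut coordinates (distinct, sorted): [1, 18, 28, 39, 53, 76, 82, 88, 89, 109, 121, 128, 140, 157, 165, 174, 190, 200, 209, 212]

Fragments:
  1→18: 17 bp
  18→28: 10 bp
  28→39: 11 bp
  39→53: 14 bp
  53→76: 23 bp
  76→82: 6 bp
  82→88: 6 bp
  88→89: 1 bp
  89→109: 20 bp
  109→121: 12 bp
  121→128: 7 bp
  128→140: 12 bp
  140→157: 17 bp
  157→165: 8 bp
  165→174: 9 bp
  174→190: 16 bp
  190→200: 10 bp
  200→209: 9 bp
  209→212: 3 bp
  212→1 (wrap): 219-212+1 = 8 bp

[1,3,6,6,7,8,8,9,9,10,10,11,12,12,14,16,17,17,20,23]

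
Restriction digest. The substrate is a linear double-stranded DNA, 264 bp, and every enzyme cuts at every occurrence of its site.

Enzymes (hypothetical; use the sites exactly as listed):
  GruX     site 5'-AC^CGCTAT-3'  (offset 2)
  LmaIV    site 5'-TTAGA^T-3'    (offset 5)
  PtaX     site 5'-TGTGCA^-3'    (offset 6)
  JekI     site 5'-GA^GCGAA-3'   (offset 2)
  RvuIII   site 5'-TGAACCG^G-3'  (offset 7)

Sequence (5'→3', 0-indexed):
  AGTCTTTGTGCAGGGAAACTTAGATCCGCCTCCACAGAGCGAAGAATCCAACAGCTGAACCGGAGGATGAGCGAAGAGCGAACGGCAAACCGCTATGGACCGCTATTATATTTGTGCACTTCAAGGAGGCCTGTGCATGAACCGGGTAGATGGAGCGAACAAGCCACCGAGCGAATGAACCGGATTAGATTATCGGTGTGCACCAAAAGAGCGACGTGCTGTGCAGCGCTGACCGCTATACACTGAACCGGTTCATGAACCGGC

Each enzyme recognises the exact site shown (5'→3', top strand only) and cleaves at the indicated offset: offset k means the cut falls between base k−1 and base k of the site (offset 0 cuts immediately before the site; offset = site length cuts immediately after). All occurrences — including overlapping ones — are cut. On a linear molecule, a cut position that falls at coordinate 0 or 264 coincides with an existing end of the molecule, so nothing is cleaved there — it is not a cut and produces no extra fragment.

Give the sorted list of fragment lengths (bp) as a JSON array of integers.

Scan for sites:
  GruX ACCGCTAT/2: at [88, 98, 231] ⇒ [90, 100, 233]
  LmaIV TTAGAT/5: at [19, 184] ⇒ [24, 189]
  PtaX TGTGCA/6: at [6, 112, 131, 196, 219] ⇒ [12, 118, 137, 202, 225]
  JekI GAGCGAA/2: at [36, 68, 75, 152, 168] ⇒ [38, 70, 77, 154, 170]
  RvuIII TGAACCGG/7: at [55, 137, 175, 243, 255] ⇒ [62, 144, 182, 250, 262]

Pooled cuts: [12, 24, 38, 62, 70, 77, 90, 100, 118, 137, 144, 154, 170, 182, 189, 202, 225, 233, 250, 262]

Fragment lengths:
  [0,12): 12 bp
  [12,24): 12 bp
  [24,38): 14 bp
  [38,62): 24 bp
  [62,70): 8 bp
  [70,77): 7 bp
  [77,90): 13 bp
  [90,100): 10 bp
  [100,118): 18 bp
  [118,137): 19 bp
  [137,144): 7 bp
  [144,154): 10 bp
  [154,170): 16 bp
  [170,182): 12 bp
  [182,189): 7 bp
  [189,202): 13 bp
  [202,225): 23 bp
  [225,233): 8 bp
  [233,250): 17 bp
  [250,262): 12 bp
  [262,264): 2 bp

[2,7,7,7,8,8,10,10,12,12,12,12,13,13,14,16,17,18,19,23,24]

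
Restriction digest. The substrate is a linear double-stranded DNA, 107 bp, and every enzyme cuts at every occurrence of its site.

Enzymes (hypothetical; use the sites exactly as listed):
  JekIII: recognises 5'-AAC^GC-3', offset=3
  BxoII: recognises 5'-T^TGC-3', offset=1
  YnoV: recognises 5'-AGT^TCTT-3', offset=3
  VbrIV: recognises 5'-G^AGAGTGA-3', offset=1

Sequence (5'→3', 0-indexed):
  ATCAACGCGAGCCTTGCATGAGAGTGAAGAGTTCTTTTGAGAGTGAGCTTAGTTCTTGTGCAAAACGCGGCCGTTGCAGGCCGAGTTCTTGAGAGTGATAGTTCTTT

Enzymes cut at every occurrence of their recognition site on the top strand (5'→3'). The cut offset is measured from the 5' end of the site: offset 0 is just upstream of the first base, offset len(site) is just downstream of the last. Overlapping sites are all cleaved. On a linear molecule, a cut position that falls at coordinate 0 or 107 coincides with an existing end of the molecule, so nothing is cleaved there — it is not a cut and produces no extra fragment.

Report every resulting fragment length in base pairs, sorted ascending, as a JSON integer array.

Per-enzyme occurrences:
  JekIII AACGC/3: at [3, 63] ⇒ [6, 66]
  BxoII TTGC/1: at [13, 73] ⇒ [14, 74]
  YnoV AGTTCTT/3: at [29, 50, 83, 99] ⇒ [32, 53, 86, 102]
  VbrIV GAGAGTGA/1: at [19, 38, 90] ⇒ [20, 39, 91]

Pooled cuts: [6, 14, 20, 32, 39, 53, 66, 74, 86, 91, 102]

Fragment lengths:
  [0,6): 6 bp
  [6,14): 8 bp
  [14,20): 6 bp
  [20,32): 12 bp
  [32,39): 7 bp
  [39,53): 14 bp
  [53,66): 13 bp
  [66,74): 8 bp
  [74,86): 12 bp
  [86,91): 5 bp
  [91,102): 11 bp
  [102,107): 5 bp

[5,5,6,6,7,8,8,11,12,12,13,14]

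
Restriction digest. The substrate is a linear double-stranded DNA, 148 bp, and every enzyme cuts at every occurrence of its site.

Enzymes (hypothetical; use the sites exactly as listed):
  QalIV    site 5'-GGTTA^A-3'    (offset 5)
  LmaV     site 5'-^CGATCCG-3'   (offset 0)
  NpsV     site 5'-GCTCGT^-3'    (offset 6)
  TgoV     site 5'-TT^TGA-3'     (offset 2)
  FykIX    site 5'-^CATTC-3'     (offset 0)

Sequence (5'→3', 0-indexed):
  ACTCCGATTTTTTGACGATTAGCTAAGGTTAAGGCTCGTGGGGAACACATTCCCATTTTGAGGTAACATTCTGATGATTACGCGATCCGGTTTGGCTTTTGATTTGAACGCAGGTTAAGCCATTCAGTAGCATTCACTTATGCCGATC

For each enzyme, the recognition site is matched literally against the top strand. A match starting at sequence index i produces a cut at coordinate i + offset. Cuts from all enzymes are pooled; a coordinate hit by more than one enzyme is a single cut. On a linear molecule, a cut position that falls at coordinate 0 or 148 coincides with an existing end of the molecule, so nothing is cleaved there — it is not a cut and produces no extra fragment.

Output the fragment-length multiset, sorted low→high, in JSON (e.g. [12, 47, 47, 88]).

[3,5,8,8,8,10,11,12,13,16,17,18,19]

Site scan:
  QalIV (GGTTAA, off=5): starts [26, 112] → cuts [31, 117]
  LmaV (CGATCCG, off=0): starts [82] → cuts [82]
  NpsV (GCTCGT, off=6): starts [33] → cuts [39]
  TgoV (TTTGA, off=2): starts [10, 56, 97, 102] → cuts [12, 58, 99, 104]
  FykIX (CATTC, off=0): starts [47, 66, 120, 130] → cuts [47, 66, 120, 130]

Pooled cuts: [12, 31, 39, 47, 58, 66, 82, 99, 104, 117, 120, 130]

Fragments:
  [0,12): 12 bp
  [12,31): 19 bp
  [31,39): 8 bp
  [39,47): 8 bp
  [47,58): 11 bp
  [58,66): 8 bp
  [66,82): 16 bp
  [82,99): 17 bp
  [99,104): 5 bp
  [104,117): 13 bp
  [117,120): 3 bp
  [120,130): 10 bp
  [130,148): 18 bp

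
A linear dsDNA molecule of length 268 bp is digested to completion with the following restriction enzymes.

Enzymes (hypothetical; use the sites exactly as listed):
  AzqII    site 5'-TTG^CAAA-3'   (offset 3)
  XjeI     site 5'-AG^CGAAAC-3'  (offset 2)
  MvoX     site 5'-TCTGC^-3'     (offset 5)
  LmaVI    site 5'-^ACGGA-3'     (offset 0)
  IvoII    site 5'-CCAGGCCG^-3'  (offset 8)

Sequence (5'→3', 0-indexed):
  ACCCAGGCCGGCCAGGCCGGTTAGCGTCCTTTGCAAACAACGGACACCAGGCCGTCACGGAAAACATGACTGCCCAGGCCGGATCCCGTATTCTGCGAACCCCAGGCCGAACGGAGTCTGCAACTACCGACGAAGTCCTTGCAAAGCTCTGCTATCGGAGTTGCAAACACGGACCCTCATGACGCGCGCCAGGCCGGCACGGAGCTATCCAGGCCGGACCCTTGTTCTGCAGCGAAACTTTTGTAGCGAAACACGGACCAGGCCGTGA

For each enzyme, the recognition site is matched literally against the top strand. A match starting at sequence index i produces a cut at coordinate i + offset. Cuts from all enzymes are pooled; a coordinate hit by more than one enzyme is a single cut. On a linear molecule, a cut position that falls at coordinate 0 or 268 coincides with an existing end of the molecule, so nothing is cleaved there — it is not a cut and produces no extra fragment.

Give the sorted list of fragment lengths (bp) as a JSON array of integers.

Scan for sites:
  AzqII (TTGCAAA, off=3): starts [30, 138, 160] → cuts [33, 141, 163]
  XjeI (AGCGAAAC, off=2): starts [230, 244] → cuts [232, 246]
  MvoX (TCTGC, off=5): starts [91, 116, 147, 225] → cuts [96, 121, 152, 230]
  LmaVI (ACGGA, off=0): starts [39, 56, 110, 168, 198, 252] → cuts [39, 56, 110, 168, 198, 252]
  IvoII (CCAGGCCG, off=8): starts [2, 11, 46, 73, 101, 188, 208, 257] → cuts [10, 19, 54, 81, 109, 196, 216, 265]

All cut coordinates (distinct, sorted): [10, 19, 33, 39, 54, 56, 81, 96, 109, 110, 121, 141, 152, 163, 168, 196, 198, 216, 230, 232, 246, 252, 265]

Fragment lengths:
  [0,10): 10 bp
  [10,19): 9 bp
  [19,33): 14 bp
  [33,39): 6 bp
  [39,54): 15 bp
  [54,56): 2 bp
  [56,81): 25 bp
  [81,96): 15 bp
  [96,109): 13 bp
  [109,110): 1 bp
  [110,121): 11 bp
  [121,141): 20 bp
  [141,152): 11 bp
  [152,163): 11 bp
  [163,168): 5 bp
  [168,196): 28 bp
  [196,198): 2 bp
  [198,216): 18 bp
  [216,230): 14 bp
  [230,232): 2 bp
  [232,246): 14 bp
  [246,252): 6 bp
  [252,265): 13 bp
  [265,268): 3 bp

[1,2,2,2,3,5,6,6,9,10,11,11,11,13,13,14,14,14,15,15,18,20,25,28]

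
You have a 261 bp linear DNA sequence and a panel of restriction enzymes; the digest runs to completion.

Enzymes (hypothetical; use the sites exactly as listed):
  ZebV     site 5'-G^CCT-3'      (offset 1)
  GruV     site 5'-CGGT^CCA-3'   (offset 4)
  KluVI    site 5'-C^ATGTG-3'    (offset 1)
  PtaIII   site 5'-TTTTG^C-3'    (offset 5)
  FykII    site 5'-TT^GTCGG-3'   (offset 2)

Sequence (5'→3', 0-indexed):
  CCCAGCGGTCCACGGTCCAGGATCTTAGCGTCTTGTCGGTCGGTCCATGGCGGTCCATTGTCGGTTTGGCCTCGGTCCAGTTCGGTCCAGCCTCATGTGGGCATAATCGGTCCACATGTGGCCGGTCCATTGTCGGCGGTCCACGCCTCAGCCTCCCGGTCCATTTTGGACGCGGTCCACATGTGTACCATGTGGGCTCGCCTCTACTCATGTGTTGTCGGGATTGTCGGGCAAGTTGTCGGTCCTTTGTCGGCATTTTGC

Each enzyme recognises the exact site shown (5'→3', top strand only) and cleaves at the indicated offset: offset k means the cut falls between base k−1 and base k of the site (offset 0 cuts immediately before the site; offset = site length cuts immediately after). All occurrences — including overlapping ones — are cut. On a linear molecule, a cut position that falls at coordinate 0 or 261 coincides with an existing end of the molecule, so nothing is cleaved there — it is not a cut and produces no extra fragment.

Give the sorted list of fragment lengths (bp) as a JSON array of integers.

Scan for sites:
  ZebV GCCT/1: at [68, 89, 144, 150, 199] ⇒ [69, 90, 145, 151, 200]
  GruV CGGTCCA/4: at [5, 12, 40, 50, 72, 82, 107, 122, 136, 156, 172] ⇒ [9, 16, 44, 54, 76, 86, 111, 126, 140, 160, 176]
  KluVI CATGTG/1: at [93, 114, 179, 188, 208] ⇒ [94, 115, 180, 189, 209]
  PtaIII TTTTGC/5: at [255] ⇒ [260]
  FykII TTGTCGG/2: at [32, 57, 129, 214, 223, 235, 246] ⇒ [34, 59, 131, 216, 225, 237, 248]

Pooled cuts: [9, 16, 34, 44, 54, 59, 69, 76, 86, 90, 94, 111, 115, 126, 131, 140, 145, 151, 160, 176, 180, 189, 200, 209, 216, 225, 237, 248, 260]

Fragment lengths:
  [0,9): 9 bp
  [9,16): 7 bp
  [16,34): 18 bp
  [34,44): 10 bp
  [44,54): 10 bp
  [54,59): 5 bp
  [59,69): 10 bp
  [69,76): 7 bp
  [76,86): 10 bp
  [86,90): 4 bp
  [90,94): 4 bp
  [94,111): 17 bp
  [111,115): 4 bp
  [115,126): 11 bp
  [126,131): 5 bp
  [131,140): 9 bp
  [140,145): 5 bp
  [145,151): 6 bp
  [151,160): 9 bp
  [160,176): 16 bp
  [176,180): 4 bp
  [180,189): 9 bp
  [189,200): 11 bp
  [200,209): 9 bp
  [209,216): 7 bp
  [216,225): 9 bp
  [225,237): 12 bp
  [237,248): 11 bp
  [248,260): 12 bp
  [260,261): 1 bp

[1,4,4,4,4,5,5,5,6,7,7,7,9,9,9,9,9,9,10,10,10,10,11,11,11,12,12,16,17,18]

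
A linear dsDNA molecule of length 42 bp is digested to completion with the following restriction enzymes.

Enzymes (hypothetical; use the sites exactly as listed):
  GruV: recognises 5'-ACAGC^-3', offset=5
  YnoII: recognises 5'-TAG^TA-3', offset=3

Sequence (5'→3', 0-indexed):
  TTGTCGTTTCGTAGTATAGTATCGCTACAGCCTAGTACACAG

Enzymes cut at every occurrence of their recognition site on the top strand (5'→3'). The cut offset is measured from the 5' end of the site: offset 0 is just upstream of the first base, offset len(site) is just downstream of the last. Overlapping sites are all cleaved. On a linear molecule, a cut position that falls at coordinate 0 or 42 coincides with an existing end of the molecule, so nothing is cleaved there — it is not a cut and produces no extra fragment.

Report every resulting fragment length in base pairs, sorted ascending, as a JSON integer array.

[4,5,7,12,14]

Site scan:
  GruV ACAGC/5: at [26] ⇒ [31]
  YnoII TAGTA/3: at [11, 16, 32] ⇒ [14, 19, 35]

All cut coordinates (distinct, sorted): [14, 19, 31, 35]

Fragments:
  [0,14): 14 bp
  [14,19): 5 bp
  [19,31): 12 bp
  [31,35): 4 bp
  [35,42): 7 bp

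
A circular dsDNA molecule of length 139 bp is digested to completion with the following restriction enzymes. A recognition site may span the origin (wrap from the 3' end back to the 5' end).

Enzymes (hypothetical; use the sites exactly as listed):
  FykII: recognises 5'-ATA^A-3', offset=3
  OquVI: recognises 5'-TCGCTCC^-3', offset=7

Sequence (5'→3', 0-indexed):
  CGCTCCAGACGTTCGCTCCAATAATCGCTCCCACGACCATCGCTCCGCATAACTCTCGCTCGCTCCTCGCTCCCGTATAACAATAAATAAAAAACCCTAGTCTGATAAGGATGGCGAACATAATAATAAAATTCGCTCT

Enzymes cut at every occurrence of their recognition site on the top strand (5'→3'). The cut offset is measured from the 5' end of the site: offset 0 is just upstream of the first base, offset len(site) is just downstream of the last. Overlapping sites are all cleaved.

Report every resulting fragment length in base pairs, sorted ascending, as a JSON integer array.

[3,3,4,4,5,6,6,7,8,13,15,15,15,17,18]

Per-enzyme occurrences:
  FykII ATAA/3: at [20, 48, 76, 82, 86, 104, 119, 122, 125] ⇒ [23, 51, 79, 85, 89, 107, 122, 125, 128]
  OquVI TCGCTCC/7: at [12, 24, 39, 59, 66, 138] ⇒ [6, 19, 31, 46, 66, 73]

Pooled cuts: [6, 19, 23, 31, 46, 51, 66, 73, 79, 85, 89, 107, 122, 125, 128]

Fragments:
  6→19: 13 bp
  19→23: 4 bp
  23→31: 8 bp
  31→46: 15 bp
  46→51: 5 bp
  51→66: 15 bp
  66→73: 7 bp
  73→79: 6 bp
  79→85: 6 bp
  85→89: 4 bp
  89→107: 18 bp
  107→122: 15 bp
  122→125: 3 bp
  125→128: 3 bp
  128→6 (wrap): 139-128+6 = 17 bp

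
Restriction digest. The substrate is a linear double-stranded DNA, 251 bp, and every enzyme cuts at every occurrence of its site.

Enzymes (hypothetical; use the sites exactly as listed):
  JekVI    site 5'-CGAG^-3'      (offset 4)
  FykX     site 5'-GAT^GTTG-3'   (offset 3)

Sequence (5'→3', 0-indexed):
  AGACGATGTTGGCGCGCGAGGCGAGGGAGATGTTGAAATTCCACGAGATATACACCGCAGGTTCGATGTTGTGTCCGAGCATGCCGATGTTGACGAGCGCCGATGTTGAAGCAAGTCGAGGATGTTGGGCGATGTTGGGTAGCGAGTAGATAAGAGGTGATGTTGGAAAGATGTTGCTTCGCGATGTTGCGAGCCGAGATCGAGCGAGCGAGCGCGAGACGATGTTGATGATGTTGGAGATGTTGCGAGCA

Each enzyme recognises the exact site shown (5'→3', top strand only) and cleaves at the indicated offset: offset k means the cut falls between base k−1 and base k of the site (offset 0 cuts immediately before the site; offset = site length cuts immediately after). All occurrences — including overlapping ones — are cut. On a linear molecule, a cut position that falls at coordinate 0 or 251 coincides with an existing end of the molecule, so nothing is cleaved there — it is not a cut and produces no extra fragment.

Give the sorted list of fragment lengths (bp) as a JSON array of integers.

[2,3,4,4,5,5,5,6,6,6,7,7,8,8,9,9,9,9,10,11,12,13,13,13,15,16,16,20]

Scan for sites:
  JekVI (CGAG, off=4): starts [16, 21, 43, 75, 93, 116, 142, 189, 194, 200, 204, 208, 214, 245] → cuts [20, 25, 47, 79, 97, 120, 146, 193, 198, 204, 208, 212, 218, 249]
  FykX (GATGTTG, off=3): starts [4, 28, 64, 85, 101, 120, 130, 158, 169, 182, 220, 229, 238] → cuts [7, 31, 67, 88, 104, 123, 133, 161, 172, 185, 223, 232, 241]

All cut coordinates (distinct, sorted): [7, 20, 25, 31, 47, 67, 79, 88, 97, 104, 120, 123, 133, 146, 161, 172, 185, 193, 198, 204, 208, 212, 218, 223, 232, 241, 249]

Fragments:
  [0,7): 7 bp
  [7,20): 13 bp
  [20,25): 5 bp
  [25,31): 6 bp
  [31,47): 16 bp
  [47,67): 20 bp
  [67,79): 12 bp
  [79,88): 9 bp
  [88,97): 9 bp
  [97,104): 7 bp
  [104,120): 16 bp
  [120,123): 3 bp
  [123,133): 10 bp
  [133,146): 13 bp
  [146,161): 15 bp
  [161,172): 11 bp
  [172,185): 13 bp
  [185,193): 8 bp
  [193,198): 5 bp
  [198,204): 6 bp
  [204,208): 4 bp
  [208,212): 4 bp
  [212,218): 6 bp
  [218,223): 5 bp
  [223,232): 9 bp
  [232,241): 9 bp
  [241,249): 8 bp
  [249,251): 2 bp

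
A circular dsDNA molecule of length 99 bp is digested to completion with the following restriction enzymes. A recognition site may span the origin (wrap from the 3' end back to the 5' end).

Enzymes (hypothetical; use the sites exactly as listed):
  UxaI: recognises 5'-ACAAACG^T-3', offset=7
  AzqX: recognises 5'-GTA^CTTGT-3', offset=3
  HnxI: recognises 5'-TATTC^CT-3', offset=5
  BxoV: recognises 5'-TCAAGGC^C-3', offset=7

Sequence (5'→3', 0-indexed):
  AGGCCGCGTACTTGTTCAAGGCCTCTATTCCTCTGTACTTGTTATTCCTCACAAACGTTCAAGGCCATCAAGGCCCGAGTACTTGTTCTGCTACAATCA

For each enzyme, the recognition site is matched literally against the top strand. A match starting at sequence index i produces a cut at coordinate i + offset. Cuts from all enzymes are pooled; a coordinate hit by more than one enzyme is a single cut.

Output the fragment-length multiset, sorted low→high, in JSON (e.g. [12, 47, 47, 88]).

[6,7,7,8,8,9,10,10,12,22]

Scan for sites:
  UxaI (ACAAACGT, off=7): starts [50] → cuts [57]
  AzqX (GTACTTGT, off=3): starts [7, 34, 78] → cuts [10, 37, 81]
  HnxI (TATTCCT, off=5): starts [25, 42] → cuts [30, 47]
  BxoV (TCAAGGCC, off=7): starts [15, 58, 67, 96] → cuts [4, 22, 65, 74]

All cut coordinates (distinct, sorted): [4, 10, 22, 30, 37, 47, 57, 65, 74, 81]

Fragments:
  4→10: 6 bp
  10→22: 12 bp
  22→30: 8 bp
  30→37: 7 bp
  37→47: 10 bp
  47→57: 10 bp
  57→65: 8 bp
  65→74: 9 bp
  74→81: 7 bp
  81→4 (wrap): 99-81+4 = 22 bp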